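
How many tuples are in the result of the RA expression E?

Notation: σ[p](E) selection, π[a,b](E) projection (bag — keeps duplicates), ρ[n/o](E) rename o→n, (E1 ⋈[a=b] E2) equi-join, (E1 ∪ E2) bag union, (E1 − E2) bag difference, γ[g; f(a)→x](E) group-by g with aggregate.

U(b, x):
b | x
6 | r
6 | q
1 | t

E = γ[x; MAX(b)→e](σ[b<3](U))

Per-node cardinality:
  U → 3
  σ[b<3](U) → 1
  γ[x; MAX(b)→e](σ[b<3](U)) → 1

|E| = 1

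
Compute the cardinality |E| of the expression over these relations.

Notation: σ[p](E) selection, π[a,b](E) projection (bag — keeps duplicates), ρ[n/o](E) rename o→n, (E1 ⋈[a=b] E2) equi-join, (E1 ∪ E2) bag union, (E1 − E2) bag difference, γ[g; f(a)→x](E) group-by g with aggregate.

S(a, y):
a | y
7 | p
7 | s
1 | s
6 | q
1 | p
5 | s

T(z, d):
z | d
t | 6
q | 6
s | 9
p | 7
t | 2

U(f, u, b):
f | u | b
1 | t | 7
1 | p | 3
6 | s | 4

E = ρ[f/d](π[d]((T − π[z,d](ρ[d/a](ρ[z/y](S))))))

Stepwise |·|:
  T → 5
  S → 6
  ρ[z/y](S) → 6
  ρ[d/a](ρ[z/y](S)) → 6
  π[z,d](ρ[d/a](ρ[z/y](S))) → 6
  (T − π[z,d](ρ[d/a](ρ[z/y](S)))) → 3
  π[d]((T − π[z,d](ρ[d/a](ρ[z/y](S))))) → 3
  ρ[f/d](π[d]((T − π[z,d](ρ[d/a](ρ[z/y](S)))))) → 3

|E| = 3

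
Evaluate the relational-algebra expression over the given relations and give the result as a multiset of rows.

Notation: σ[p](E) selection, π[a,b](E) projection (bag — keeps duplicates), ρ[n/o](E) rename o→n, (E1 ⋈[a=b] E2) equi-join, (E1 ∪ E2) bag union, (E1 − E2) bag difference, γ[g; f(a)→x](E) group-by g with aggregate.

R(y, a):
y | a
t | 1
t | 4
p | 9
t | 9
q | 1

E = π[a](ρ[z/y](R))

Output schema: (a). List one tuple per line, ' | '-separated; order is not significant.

Subexpression sizes:
  R → 5
  ρ[z/y](R) → 5
  π[a](ρ[z/y](R)) → 5

== RESULT ==
a
1
1
4
9
9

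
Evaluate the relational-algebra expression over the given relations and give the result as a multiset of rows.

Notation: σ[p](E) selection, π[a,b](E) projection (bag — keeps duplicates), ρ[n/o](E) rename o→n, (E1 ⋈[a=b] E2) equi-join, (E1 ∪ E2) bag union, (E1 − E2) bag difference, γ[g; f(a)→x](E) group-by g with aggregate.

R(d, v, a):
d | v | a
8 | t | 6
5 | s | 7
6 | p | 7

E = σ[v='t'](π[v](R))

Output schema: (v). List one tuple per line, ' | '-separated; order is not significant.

Per-node cardinality:
  R → 3
  π[v](R) → 3
  σ[v='t'](π[v](R)) → 1

== RESULT ==
v
t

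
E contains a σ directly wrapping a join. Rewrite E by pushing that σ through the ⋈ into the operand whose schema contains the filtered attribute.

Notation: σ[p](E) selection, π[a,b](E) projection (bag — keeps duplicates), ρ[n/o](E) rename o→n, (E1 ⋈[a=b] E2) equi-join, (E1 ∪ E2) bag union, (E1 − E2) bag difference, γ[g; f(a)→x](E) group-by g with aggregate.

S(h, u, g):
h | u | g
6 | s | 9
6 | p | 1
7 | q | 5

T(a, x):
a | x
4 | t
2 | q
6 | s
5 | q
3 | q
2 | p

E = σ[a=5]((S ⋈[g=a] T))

σ filters on a, owned by the right side.
E' = (S ⋈[g=a] σ[a=5](T))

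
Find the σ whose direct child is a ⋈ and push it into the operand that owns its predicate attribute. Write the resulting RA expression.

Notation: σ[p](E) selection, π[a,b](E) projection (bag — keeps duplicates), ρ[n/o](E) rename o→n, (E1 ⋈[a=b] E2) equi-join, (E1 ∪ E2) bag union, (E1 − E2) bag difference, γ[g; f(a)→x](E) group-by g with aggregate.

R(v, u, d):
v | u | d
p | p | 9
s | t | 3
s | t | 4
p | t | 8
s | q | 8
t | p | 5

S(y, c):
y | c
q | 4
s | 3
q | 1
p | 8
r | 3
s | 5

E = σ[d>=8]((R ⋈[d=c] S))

σ filters on d, owned by the left side.
E' = (σ[d>=8](R) ⋈[d=c] S)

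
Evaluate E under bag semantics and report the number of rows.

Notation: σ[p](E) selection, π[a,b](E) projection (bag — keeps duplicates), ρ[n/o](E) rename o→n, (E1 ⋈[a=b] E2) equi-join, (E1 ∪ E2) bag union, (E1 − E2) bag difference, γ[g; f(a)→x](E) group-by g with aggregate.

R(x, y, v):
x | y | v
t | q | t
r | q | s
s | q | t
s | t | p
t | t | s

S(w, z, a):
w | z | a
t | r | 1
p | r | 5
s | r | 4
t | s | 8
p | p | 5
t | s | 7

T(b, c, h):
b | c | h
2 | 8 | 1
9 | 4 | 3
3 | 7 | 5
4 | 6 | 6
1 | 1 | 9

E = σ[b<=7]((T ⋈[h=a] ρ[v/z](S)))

Subexpression sizes:
  T → 5
  S → 6
  ρ[v/z](S) → 6
  (T ⋈[h=a] ρ[v/z](S)) → 3
  σ[b<=7]((T ⋈[h=a] ρ[v/z](S))) → 3

|E| = 3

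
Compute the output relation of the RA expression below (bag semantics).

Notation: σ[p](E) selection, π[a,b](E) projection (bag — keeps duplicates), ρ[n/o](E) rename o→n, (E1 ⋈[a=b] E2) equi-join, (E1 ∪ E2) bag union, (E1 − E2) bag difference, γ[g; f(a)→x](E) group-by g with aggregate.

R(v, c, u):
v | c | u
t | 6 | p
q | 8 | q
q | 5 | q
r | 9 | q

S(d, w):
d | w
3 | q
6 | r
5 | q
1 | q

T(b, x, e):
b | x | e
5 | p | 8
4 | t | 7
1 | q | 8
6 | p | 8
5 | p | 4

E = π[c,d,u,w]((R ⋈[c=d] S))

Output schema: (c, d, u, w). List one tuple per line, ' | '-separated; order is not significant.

Row counts bottom-up:
  R → 4
  S → 4
  (R ⋈[c=d] S) → 2
  π[c,d,u,w]((R ⋈[c=d] S)) → 2

== RESULT ==
c | d | u | w
5 | 5 | q | q
6 | 6 | p | r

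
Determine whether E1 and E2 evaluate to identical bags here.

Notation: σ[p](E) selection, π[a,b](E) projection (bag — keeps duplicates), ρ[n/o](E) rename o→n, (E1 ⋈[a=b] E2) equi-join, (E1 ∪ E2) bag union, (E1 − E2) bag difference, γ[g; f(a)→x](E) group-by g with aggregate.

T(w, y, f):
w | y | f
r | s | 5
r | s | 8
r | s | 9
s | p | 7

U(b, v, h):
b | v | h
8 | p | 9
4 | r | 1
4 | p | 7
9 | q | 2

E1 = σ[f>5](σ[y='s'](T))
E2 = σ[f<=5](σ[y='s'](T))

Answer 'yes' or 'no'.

E1 subexpression sizes:
  T → 4
  σ[y='s'](T) → 3
  σ[f>5](σ[y='s'](T)) → 2
E2 subexpression sizes:
  T → 4
  σ[y='s'](T) → 3
  σ[f<=5](σ[y='s'](T)) → 1

E1 result:
w | y | f
r | s | 8
r | s | 9
E2 result:
w | y | f
r | s | 5
Witness: ('r', 's', 5) appears 0× in E1 but 1× in E2.

no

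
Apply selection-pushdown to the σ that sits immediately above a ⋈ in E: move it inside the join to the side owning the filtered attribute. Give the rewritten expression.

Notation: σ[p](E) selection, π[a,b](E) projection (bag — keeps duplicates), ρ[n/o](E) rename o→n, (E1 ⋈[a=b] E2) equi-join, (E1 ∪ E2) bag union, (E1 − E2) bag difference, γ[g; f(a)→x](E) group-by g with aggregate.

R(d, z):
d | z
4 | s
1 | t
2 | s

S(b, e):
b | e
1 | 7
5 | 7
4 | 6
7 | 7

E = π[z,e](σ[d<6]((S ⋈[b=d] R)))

σ filters on d, owned by the right side.
E' = π[z,e]((S ⋈[b=d] σ[d<6](R)))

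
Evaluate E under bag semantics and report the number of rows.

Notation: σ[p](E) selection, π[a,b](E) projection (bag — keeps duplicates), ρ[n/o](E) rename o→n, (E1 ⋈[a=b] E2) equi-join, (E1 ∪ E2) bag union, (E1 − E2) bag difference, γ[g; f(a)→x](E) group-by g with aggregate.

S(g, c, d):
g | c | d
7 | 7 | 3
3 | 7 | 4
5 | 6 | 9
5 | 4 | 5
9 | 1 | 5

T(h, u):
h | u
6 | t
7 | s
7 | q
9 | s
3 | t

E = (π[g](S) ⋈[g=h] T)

Stepwise |·|:
  S → 5
  π[g](S) → 5
  T → 5
  (π[g](S) ⋈[g=h] T) → 4

|E| = 4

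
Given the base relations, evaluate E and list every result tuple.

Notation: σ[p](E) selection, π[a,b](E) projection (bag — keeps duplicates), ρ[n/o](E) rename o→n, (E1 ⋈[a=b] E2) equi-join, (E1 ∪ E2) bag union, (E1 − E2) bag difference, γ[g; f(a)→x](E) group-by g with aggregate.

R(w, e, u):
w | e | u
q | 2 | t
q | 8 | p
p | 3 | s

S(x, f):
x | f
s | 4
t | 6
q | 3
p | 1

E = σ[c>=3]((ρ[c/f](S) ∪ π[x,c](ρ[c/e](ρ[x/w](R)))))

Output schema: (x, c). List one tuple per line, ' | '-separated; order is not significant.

Stepwise |·|:
  S → 4
  ρ[c/f](S) → 4
  R → 3
  ρ[x/w](R) → 3
  ρ[c/e](ρ[x/w](R)) → 3
  π[x,c](ρ[c/e](ρ[x/w](R))) → 3
  (ρ[c/f](S) ∪ π[x,c](ρ[c/e](ρ[x/w](R)))) → 7
  σ[c>=3]((ρ[c/f](S) ∪ π[x,c](ρ[c/e](ρ[x/w](R))))) → 5

== RESULT ==
x | c
p | 3
q | 3
q | 8
s | 4
t | 6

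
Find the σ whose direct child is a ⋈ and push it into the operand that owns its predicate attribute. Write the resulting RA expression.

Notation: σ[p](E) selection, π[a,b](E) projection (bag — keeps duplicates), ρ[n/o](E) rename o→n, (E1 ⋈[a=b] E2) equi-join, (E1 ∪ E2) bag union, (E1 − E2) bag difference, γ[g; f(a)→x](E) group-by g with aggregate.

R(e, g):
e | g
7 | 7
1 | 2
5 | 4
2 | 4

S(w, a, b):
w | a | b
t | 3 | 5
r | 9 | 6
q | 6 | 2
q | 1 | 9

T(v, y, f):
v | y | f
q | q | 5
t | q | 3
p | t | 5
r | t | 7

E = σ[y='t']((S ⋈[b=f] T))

σ filters on y, owned by the right side.
E' = (S ⋈[b=f] σ[y='t'](T))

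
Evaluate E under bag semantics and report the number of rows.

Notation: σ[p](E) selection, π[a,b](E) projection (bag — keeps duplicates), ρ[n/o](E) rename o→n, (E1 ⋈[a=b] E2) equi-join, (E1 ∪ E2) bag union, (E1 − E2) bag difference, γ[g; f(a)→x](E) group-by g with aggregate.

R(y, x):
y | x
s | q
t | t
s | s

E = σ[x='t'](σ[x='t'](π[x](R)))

Per-node cardinality:
  R → 3
  π[x](R) → 3
  σ[x='t'](π[x](R)) → 1
  σ[x='t'](σ[x='t'](π[x](R))) → 1

|E| = 1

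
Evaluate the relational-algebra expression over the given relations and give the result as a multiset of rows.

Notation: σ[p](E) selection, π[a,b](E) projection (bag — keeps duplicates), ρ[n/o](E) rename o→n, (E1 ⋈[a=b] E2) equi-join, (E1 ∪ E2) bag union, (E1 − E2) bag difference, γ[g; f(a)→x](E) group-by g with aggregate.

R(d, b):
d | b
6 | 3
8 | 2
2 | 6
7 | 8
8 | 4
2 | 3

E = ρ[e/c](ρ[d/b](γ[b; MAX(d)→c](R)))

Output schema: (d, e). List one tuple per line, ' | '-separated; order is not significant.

Row counts bottom-up:
  R → 6
  γ[b; MAX(d)→c](R) → 5
  ρ[d/b](γ[b; MAX(d)→c](R)) → 5
  ρ[e/c](ρ[d/b](γ[b; MAX(d)→c](R))) → 5

== RESULT ==
d | e
2 | 8
3 | 6
4 | 8
6 | 2
8 | 7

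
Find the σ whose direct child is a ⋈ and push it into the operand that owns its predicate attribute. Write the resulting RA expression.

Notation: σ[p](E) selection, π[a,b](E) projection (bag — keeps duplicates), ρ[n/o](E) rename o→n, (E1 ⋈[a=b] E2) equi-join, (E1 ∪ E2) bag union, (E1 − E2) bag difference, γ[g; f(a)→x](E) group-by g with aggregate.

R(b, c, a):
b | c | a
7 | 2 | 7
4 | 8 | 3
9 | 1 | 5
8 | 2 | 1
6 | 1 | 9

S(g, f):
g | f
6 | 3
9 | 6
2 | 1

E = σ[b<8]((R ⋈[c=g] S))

σ filters on b, owned by the left side.
E' = (σ[b<8](R) ⋈[c=g] S)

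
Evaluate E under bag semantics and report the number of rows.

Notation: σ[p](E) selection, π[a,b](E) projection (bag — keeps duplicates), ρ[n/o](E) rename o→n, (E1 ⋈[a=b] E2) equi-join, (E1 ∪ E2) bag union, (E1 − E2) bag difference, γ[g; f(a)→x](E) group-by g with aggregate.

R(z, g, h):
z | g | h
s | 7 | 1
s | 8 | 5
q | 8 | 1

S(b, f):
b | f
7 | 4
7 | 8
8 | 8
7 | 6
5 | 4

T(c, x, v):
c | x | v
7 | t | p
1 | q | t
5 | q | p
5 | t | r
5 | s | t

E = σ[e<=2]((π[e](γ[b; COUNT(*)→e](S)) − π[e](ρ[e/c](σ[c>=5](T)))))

Stepwise |·|:
  S → 5
  γ[b; COUNT(*)→e](S) → 3
  π[e](γ[b; COUNT(*)→e](S)) → 3
  T → 5
  σ[c>=5](T) → 4
  ρ[e/c](σ[c>=5](T)) → 4
  π[e](ρ[e/c](σ[c>=5](T))) → 4
  (π[e](γ[b; COUNT(*)→e](S)) − π[e](ρ[e/c](σ[c>=5](T)))) → 3
  σ[e<=2]((π[e](γ[b; COUNT(*)→e](S)) − π[e](ρ[e/c](σ[c>=5](T))))) → 2

|E| = 2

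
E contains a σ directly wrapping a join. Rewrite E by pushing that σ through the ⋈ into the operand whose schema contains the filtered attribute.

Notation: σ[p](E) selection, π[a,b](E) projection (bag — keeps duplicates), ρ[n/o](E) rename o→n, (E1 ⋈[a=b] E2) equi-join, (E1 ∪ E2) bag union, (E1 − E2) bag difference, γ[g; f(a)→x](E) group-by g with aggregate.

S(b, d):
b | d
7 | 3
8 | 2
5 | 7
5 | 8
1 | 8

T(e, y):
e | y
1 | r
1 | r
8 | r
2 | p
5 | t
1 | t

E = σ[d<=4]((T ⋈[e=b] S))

σ filters on d, owned by the right side.
E' = (T ⋈[e=b] σ[d<=4](S))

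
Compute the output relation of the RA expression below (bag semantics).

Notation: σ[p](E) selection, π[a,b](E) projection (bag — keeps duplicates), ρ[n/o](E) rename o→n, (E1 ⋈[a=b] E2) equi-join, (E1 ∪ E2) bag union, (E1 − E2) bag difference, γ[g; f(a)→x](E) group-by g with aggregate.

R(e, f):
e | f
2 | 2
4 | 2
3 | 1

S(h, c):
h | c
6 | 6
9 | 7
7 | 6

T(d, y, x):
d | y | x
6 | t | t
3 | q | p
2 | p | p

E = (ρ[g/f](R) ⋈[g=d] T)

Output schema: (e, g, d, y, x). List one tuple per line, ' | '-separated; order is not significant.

Stepwise |·|:
  R → 3
  ρ[g/f](R) → 3
  T → 3
  (ρ[g/f](R) ⋈[g=d] T) → 2

== RESULT ==
e | g | d | y | x
2 | 2 | 2 | p | p
4 | 2 | 2 | p | p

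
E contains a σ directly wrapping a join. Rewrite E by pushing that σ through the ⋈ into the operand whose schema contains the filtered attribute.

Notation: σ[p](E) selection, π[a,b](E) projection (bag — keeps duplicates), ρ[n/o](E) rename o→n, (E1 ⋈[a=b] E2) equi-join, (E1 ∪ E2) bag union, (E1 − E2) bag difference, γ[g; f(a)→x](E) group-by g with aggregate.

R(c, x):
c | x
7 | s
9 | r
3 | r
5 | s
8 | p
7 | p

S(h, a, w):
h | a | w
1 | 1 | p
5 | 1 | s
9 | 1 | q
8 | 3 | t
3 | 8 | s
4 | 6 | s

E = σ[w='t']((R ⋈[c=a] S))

σ filters on w, owned by the right side.
E' = (R ⋈[c=a] σ[w='t'](S))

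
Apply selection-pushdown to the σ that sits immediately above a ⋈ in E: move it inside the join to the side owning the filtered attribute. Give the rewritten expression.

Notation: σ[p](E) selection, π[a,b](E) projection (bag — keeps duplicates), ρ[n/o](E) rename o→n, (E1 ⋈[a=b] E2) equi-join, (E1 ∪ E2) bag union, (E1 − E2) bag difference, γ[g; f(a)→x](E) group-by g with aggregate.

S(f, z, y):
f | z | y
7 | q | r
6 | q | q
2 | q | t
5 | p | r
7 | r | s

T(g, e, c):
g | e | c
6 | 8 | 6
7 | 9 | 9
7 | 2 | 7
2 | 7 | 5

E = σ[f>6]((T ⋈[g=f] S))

σ filters on f, owned by the right side.
E' = (T ⋈[g=f] σ[f>6](S))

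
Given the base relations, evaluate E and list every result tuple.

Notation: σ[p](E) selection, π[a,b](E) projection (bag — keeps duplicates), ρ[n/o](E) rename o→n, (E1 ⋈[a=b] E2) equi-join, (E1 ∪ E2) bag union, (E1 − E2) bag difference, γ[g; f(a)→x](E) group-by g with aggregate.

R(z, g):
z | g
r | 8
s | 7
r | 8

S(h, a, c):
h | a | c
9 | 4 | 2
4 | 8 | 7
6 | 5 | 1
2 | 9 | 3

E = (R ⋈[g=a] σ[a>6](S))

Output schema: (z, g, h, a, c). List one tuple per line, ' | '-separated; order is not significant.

Per-node cardinality:
  R → 3
  S → 4
  σ[a>6](S) → 2
  (R ⋈[g=a] σ[a>6](S)) → 2

== RESULT ==
z | g | h | a | c
r | 8 | 4 | 8 | 7
r | 8 | 4 | 8 | 7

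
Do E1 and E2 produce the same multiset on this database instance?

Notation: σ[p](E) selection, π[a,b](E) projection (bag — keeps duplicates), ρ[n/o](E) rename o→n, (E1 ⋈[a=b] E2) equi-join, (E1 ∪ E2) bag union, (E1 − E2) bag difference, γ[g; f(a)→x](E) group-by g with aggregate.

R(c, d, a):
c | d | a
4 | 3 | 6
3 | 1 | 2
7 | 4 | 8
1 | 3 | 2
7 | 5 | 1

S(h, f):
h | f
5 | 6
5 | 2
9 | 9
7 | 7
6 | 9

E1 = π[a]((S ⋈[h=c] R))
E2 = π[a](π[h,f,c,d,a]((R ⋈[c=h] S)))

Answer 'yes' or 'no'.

E1 stepwise |·|:
  S → 5
  R → 5
  (S ⋈[h=c] R) → 2
  π[a]((S ⋈[h=c] R)) → 2
E2 stepwise |·|:
  R → 5
  S → 5
  (R ⋈[c=h] S) → 2
  π[h,f,c,d,a]((R ⋈[c=h] S)) → 2
  π[a](π[h,f,c,d,a]((R ⋈[c=h] S))) → 2

E1 and E2 produce the same multiset:
a
1
8

yes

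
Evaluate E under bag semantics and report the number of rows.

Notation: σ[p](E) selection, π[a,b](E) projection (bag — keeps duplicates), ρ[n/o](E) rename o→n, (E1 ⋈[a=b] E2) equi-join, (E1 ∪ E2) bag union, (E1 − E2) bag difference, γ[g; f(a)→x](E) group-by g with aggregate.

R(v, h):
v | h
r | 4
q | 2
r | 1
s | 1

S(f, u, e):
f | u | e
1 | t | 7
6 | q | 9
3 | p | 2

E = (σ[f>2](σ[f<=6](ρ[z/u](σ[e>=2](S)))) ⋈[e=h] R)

Subexpression sizes:
  S → 3
  σ[e>=2](S) → 3
  ρ[z/u](σ[e>=2](S)) → 3
  σ[f<=6](ρ[z/u](σ[e>=2](S))) → 3
  σ[f>2](σ[f<=6](ρ[z/u](σ[e>=2](S)))) → 2
  R → 4
  (σ[f>2](σ[f<=6](ρ[z/u](σ[e>=2](S)))) ⋈[e=h] R) → 1

|E| = 1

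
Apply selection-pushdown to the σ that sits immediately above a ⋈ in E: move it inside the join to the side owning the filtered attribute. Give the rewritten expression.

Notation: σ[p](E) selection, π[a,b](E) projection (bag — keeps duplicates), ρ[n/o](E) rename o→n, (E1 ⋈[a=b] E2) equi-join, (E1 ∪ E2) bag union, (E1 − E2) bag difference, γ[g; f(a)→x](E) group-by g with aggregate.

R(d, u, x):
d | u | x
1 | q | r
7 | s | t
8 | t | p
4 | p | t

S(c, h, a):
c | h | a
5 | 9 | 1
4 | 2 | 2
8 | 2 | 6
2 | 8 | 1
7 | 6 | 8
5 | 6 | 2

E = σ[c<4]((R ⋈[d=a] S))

σ filters on c, owned by the right side.
E' = (R ⋈[d=a] σ[c<4](S))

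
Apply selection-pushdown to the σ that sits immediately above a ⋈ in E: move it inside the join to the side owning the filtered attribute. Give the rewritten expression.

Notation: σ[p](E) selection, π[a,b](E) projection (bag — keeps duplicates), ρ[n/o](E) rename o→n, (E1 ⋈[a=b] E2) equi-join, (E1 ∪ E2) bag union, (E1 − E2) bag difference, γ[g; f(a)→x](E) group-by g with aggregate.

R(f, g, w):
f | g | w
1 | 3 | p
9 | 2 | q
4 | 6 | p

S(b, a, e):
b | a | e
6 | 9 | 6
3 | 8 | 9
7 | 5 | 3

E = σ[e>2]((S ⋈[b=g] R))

σ filters on e, owned by the left side.
E' = (σ[e>2](S) ⋈[b=g] R)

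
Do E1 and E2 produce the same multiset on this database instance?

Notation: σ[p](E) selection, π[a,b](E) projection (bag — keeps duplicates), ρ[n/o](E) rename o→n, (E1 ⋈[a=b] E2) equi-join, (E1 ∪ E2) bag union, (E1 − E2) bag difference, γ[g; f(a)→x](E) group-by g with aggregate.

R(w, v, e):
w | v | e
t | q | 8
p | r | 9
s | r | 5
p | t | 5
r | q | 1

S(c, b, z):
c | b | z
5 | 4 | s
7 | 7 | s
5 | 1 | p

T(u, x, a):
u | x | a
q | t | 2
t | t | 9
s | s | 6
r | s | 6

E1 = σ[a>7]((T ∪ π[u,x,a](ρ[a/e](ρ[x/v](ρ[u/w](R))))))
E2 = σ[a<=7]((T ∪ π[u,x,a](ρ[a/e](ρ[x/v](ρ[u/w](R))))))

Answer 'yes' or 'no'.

E1 subexpression sizes:
  T → 4
  R → 5
  ρ[u/w](R) → 5
  ρ[x/v](ρ[u/w](R)) → 5
  ρ[a/e](ρ[x/v](ρ[u/w](R))) → 5
  π[u,x,a](ρ[a/e](ρ[x/v](ρ[u/w](R)))) → 5
  (T ∪ π[u,x,a](ρ[a/e](ρ[x/v](ρ[u/w](R))))) → 9
  σ[a>7]((T ∪ π[u,x,a](ρ[a/e](ρ[x/v](ρ[u/w](R)))))) → 3
E2 subexpression sizes:
  T → 4
  R → 5
  ρ[u/w](R) → 5
  ρ[x/v](ρ[u/w](R)) → 5
  ρ[a/e](ρ[x/v](ρ[u/w](R))) → 5
  π[u,x,a](ρ[a/e](ρ[x/v](ρ[u/w](R)))) → 5
  (T ∪ π[u,x,a](ρ[a/e](ρ[x/v](ρ[u/w](R))))) → 9
  σ[a<=7]((T ∪ π[u,x,a](ρ[a/e](ρ[x/v](ρ[u/w](R)))))) → 6

E1 result:
u | x | a
p | r | 9
t | q | 8
t | t | 9
E2 result:
u | x | a
p | t | 5
q | t | 2
r | q | 1
r | s | 6
s | r | 5
s | s | 6
Witness: ('p', 't', 5) appears 0× in E1 but 1× in E2.

no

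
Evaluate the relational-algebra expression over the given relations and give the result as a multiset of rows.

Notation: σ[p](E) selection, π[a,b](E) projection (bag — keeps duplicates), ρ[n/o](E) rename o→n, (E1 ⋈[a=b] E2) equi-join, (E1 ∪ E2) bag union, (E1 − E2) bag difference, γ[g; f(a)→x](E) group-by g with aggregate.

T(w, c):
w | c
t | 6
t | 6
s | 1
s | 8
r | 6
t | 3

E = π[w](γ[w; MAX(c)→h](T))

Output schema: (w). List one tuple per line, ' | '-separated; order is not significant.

Row counts bottom-up:
  T → 6
  γ[w; MAX(c)→h](T) → 3
  π[w](γ[w; MAX(c)→h](T)) → 3

== RESULT ==
w
r
s
t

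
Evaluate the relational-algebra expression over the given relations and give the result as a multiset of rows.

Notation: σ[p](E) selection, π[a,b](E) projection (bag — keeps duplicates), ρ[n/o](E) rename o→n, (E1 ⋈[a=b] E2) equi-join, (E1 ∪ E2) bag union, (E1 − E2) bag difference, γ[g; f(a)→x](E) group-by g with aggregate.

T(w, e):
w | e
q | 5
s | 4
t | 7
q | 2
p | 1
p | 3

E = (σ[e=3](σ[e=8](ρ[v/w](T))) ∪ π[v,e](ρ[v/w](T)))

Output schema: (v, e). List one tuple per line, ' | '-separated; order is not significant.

Per-node cardinality:
  T → 6
  ρ[v/w](T) → 6
  σ[e=8](ρ[v/w](T)) → 0
  σ[e=3](σ[e=8](ρ[v/w](T))) → 0
  T → 6
  ρ[v/w](T) → 6
  π[v,e](ρ[v/w](T)) → 6
  (σ[e=3](σ[e=8](ρ[v/w](T))) ∪ π[v,e](ρ[v/w](T))) → 6

== RESULT ==
v | e
p | 1
p | 3
q | 2
q | 5
s | 4
t | 7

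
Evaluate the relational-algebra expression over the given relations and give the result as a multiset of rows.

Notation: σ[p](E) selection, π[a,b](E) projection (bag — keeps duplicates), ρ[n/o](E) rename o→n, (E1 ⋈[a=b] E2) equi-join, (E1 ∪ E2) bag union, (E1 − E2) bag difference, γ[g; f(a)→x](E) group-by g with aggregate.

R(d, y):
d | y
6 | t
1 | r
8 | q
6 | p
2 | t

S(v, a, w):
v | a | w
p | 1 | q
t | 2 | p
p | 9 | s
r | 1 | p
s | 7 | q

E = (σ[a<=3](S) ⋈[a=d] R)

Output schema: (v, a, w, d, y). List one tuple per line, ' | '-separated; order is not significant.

Stepwise |·|:
  S → 5
  σ[a<=3](S) → 3
  R → 5
  (σ[a<=3](S) ⋈[a=d] R) → 3

== RESULT ==
v | a | w | d | y
p | 1 | q | 1 | r
r | 1 | p | 1 | r
t | 2 | p | 2 | t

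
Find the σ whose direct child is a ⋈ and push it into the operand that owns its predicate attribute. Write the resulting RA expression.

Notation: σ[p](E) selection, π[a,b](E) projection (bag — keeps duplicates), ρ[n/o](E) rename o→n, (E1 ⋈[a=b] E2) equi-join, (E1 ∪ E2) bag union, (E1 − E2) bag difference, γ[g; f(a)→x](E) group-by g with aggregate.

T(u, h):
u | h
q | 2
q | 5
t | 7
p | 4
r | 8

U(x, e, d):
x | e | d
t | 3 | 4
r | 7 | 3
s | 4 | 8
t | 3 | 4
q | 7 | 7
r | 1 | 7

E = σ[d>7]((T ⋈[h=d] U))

σ filters on d, owned by the right side.
E' = (T ⋈[h=d] σ[d>7](U))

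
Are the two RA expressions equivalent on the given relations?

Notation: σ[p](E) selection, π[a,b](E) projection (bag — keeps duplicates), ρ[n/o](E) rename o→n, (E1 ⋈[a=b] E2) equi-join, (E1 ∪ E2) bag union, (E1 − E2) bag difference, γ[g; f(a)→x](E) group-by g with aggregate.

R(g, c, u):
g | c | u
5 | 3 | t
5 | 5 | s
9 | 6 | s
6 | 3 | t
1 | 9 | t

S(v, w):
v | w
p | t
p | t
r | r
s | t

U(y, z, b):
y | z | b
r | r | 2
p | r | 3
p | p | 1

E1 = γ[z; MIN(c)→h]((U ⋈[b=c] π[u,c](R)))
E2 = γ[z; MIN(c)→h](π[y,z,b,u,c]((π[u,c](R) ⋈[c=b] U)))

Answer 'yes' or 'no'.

E1 stepwise |·|:
  U → 3
  R → 5
  π[u,c](R) → 5
  (U ⋈[b=c] π[u,c](R)) → 2
  γ[z; MIN(c)→h]((U ⋈[b=c] π[u,c](R))) → 1
E2 stepwise |·|:
  R → 5
  π[u,c](R) → 5
  U → 3
  (π[u,c](R) ⋈[c=b] U) → 2
  π[y,z,b,u,c]((π[u,c](R) ⋈[c=b] U)) → 2
  γ[z; MIN(c)→h](π[y,z,b,u,c]((π[u,c](R) ⋈[c=b] U))) → 1

E1 and E2 produce the same multiset:
z | h
r | 3

yes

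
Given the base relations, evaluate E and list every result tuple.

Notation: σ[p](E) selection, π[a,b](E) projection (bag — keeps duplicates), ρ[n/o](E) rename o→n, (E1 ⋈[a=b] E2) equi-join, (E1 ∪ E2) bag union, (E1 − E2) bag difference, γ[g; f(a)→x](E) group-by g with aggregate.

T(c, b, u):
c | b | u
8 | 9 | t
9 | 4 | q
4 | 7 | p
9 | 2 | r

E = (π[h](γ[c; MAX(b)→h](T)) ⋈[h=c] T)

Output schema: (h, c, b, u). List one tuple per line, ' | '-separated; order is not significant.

Per-node cardinality:
  T → 4
  γ[c; MAX(b)→h](T) → 3
  π[h](γ[c; MAX(b)→h](T)) → 3
  T → 4
  (π[h](γ[c; MAX(b)→h](T)) ⋈[h=c] T) → 3

== RESULT ==
h | c | b | u
4 | 4 | 7 | p
9 | 9 | 2 | r
9 | 9 | 4 | q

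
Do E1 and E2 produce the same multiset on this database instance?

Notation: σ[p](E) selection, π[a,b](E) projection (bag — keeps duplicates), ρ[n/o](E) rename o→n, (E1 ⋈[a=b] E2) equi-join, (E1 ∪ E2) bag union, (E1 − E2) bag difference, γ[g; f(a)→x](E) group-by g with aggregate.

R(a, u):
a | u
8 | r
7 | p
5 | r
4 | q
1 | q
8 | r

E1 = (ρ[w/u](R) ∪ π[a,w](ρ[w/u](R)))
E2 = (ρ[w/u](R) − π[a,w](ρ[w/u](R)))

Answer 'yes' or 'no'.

E1 stepwise |·|:
  R → 6
  ρ[w/u](R) → 6
  R → 6
  ρ[w/u](R) → 6
  π[a,w](ρ[w/u](R)) → 6
  (ρ[w/u](R) ∪ π[a,w](ρ[w/u](R))) → 12
E2 stepwise |·|:
  R → 6
  ρ[w/u](R) → 6
  R → 6
  ρ[w/u](R) → 6
  π[a,w](ρ[w/u](R)) → 6
  (ρ[w/u](R) − π[a,w](ρ[w/u](R))) → 0

E1 result:
a | w
1 | q
1 | q
4 | q
4 | q
5 | r
5 | r
7 | p
7 | p
8 | r
8 | r
8 | r
8 | r
E2 result:
a | w
(0 rows)
Witness: (5, 'r') appears 2× in E1 but 0× in E2.

no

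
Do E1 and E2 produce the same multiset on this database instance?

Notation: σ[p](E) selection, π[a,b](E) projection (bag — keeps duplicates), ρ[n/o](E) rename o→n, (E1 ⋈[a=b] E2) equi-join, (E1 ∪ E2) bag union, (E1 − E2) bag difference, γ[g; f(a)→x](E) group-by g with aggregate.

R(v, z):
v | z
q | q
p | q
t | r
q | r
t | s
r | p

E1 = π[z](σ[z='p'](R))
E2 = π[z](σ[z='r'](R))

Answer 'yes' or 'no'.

E1 row counts bottom-up:
  R → 6
  σ[z='p'](R) → 1
  π[z](σ[z='p'](R)) → 1
E2 row counts bottom-up:
  R → 6
  σ[z='r'](R) → 2
  π[z](σ[z='r'](R)) → 2

E1 result:
z
p
E2 result:
z
r
r
Witness: ('p',) appears 1× in E1 but 0× in E2.

no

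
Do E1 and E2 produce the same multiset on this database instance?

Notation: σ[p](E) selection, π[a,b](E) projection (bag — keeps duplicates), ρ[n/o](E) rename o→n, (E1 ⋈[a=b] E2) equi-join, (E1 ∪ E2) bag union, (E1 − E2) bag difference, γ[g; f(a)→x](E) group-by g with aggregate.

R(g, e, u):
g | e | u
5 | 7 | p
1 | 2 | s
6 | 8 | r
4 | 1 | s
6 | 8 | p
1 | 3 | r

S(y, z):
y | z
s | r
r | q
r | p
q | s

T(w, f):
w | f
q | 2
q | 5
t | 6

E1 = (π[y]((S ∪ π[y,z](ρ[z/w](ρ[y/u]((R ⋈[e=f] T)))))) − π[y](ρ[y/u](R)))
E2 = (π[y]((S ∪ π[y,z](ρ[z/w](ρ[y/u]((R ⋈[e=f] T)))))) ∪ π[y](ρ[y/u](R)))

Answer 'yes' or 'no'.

E1 subexpression sizes:
  S → 4
  R → 6
  T → 3
  (R ⋈[e=f] T) → 1
  ρ[y/u]((R ⋈[e=f] T)) → 1
  ρ[z/w](ρ[y/u]((R ⋈[e=f] T))) → 1
  π[y,z](ρ[z/w](ρ[y/u]((R ⋈[e=f] T)))) → 1
  (S ∪ π[y,z](ρ[z/w](ρ[y/u]((R ⋈[e=f] T))))) → 5
  π[y]((S ∪ π[y,z](ρ[z/w](ρ[y/u]((R ⋈[e=f] T)))))) → 5
  R → 6
  ρ[y/u](R) → 6
  π[y](ρ[y/u](R)) → 6
  (π[y]((S ∪ π[y,z](ρ[z/w](ρ[y/u]((R ⋈[e=f] T)))))) − π[y](ρ[y/u](R))) → 1
E2 subexpression sizes:
  S → 4
  R → 6
  T → 3
  (R ⋈[e=f] T) → 1
  ρ[y/u]((R ⋈[e=f] T)) → 1
  ρ[z/w](ρ[y/u]((R ⋈[e=f] T))) → 1
  π[y,z](ρ[z/w](ρ[y/u]((R ⋈[e=f] T)))) → 1
  (S ∪ π[y,z](ρ[z/w](ρ[y/u]((R ⋈[e=f] T))))) → 5
  π[y]((S ∪ π[y,z](ρ[z/w](ρ[y/u]((R ⋈[e=f] T)))))) → 5
  R → 6
  ρ[y/u](R) → 6
  π[y](ρ[y/u](R)) → 6
  (π[y]((S ∪ π[y,z](ρ[z/w](ρ[y/u]((R ⋈[e=f] T)))))) ∪ π[y](ρ[y/u](R))) → 11

E1 result:
y
q
E2 result:
y
p
p
q
r
r
r
r
s
s
s
s
Witness: ('s',) appears 0× in E1 but 4× in E2.

no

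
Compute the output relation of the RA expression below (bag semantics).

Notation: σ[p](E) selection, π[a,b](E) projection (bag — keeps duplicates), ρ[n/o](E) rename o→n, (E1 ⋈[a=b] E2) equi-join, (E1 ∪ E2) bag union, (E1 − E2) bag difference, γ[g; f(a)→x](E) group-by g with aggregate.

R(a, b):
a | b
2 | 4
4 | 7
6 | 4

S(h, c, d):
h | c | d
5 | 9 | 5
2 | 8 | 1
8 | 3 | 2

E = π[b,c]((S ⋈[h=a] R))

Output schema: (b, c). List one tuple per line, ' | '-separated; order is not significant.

Stepwise |·|:
  S → 3
  R → 3
  (S ⋈[h=a] R) → 1
  π[b,c]((S ⋈[h=a] R)) → 1

== RESULT ==
b | c
4 | 8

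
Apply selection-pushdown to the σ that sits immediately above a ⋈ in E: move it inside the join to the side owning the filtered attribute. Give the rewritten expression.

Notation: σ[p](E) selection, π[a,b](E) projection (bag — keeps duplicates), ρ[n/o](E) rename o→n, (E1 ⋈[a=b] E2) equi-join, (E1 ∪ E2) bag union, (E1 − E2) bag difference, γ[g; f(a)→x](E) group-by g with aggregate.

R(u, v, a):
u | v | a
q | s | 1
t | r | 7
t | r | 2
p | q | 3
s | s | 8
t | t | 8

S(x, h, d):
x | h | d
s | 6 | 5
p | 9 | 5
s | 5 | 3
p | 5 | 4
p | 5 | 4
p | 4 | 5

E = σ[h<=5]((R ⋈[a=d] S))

σ filters on h, owned by the right side.
E' = (R ⋈[a=d] σ[h<=5](S))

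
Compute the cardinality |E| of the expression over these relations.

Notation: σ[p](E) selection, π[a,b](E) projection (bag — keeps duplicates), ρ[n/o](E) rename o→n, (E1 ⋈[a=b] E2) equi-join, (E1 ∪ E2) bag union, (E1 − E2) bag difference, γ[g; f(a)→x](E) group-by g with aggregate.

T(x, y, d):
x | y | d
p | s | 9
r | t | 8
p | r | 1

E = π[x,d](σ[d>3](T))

Subexpression sizes:
  T → 3
  σ[d>3](T) → 2
  π[x,d](σ[d>3](T)) → 2

|E| = 2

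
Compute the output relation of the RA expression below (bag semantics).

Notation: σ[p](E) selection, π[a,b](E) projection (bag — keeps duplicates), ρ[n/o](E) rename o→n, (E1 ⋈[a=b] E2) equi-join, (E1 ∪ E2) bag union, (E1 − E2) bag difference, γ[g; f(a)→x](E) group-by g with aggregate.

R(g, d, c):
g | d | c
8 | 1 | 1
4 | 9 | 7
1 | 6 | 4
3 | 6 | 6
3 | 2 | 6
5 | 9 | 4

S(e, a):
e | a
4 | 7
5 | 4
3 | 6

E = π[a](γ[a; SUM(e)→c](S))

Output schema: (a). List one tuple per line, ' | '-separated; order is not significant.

Row counts bottom-up:
  S → 3
  γ[a; SUM(e)→c](S) → 3
  π[a](γ[a; SUM(e)→c](S)) → 3

== RESULT ==
a
4
6
7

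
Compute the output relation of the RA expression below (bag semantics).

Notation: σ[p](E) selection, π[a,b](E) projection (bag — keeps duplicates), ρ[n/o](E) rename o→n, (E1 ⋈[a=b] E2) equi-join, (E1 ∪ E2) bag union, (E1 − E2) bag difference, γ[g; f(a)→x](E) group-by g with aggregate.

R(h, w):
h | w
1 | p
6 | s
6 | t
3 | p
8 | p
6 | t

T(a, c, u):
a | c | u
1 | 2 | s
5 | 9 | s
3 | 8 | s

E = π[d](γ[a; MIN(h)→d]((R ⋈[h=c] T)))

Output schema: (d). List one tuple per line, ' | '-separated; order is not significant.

Per-node cardinality:
  R → 6
  T → 3
  (R ⋈[h=c] T) → 1
  γ[a; MIN(h)→d]((R ⋈[h=c] T)) → 1
  π[d](γ[a; MIN(h)→d]((R ⋈[h=c] T))) → 1

== RESULT ==
d
8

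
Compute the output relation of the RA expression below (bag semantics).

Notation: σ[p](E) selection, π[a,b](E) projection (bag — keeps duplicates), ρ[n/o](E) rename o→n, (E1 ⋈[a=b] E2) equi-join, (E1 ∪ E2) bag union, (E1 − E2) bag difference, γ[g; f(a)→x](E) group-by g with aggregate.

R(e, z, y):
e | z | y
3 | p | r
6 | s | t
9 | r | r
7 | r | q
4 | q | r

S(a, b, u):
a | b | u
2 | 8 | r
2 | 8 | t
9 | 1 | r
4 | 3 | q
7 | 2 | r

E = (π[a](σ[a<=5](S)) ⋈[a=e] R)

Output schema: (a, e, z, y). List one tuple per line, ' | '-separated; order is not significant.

Per-node cardinality:
  S → 5
  σ[a<=5](S) → 3
  π[a](σ[a<=5](S)) → 3
  R → 5
  (π[a](σ[a<=5](S)) ⋈[a=e] R) → 1

== RESULT ==
a | e | z | y
4 | 4 | q | r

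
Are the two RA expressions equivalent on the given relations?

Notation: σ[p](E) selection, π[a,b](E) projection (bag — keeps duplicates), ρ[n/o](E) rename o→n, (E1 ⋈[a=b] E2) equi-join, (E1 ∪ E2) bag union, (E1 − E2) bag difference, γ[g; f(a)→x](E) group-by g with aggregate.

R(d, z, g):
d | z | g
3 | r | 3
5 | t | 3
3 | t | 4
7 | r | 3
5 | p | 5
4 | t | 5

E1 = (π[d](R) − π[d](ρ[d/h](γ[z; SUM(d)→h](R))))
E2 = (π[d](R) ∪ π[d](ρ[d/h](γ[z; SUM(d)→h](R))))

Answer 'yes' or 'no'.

E1 subexpression sizes:
  R → 6
  π[d](R) → 6
  R → 6
  γ[z; SUM(d)→h](R) → 3
  ρ[d/h](γ[z; SUM(d)→h](R)) → 3
  π[d](ρ[d/h](γ[z; SUM(d)→h](R))) → 3
  (π[d](R) − π[d](ρ[d/h](γ[z; SUM(d)→h](R)))) → 5
E2 subexpression sizes:
  R → 6
  π[d](R) → 6
  R → 6
  γ[z; SUM(d)→h](R) → 3
  ρ[d/h](γ[z; SUM(d)→h](R)) → 3
  π[d](ρ[d/h](γ[z; SUM(d)→h](R))) → 3
  (π[d](R) ∪ π[d](ρ[d/h](γ[z; SUM(d)→h](R)))) → 9

E1 result:
d
3
3
4
5
7
E2 result:
d
3
3
4
5
5
5
7
10
12
Witness: (12,) appears 0× in E1 but 1× in E2.

no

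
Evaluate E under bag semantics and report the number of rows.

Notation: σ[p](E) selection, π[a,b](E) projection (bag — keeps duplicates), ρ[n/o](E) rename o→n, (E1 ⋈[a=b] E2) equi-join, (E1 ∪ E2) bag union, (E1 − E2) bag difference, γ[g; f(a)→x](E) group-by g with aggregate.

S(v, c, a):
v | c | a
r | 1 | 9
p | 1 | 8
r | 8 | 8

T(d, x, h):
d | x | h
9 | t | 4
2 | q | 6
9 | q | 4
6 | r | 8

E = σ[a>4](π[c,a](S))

Subexpression sizes:
  S → 3
  π[c,a](S) → 3
  σ[a>4](π[c,a](S)) → 3

|E| = 3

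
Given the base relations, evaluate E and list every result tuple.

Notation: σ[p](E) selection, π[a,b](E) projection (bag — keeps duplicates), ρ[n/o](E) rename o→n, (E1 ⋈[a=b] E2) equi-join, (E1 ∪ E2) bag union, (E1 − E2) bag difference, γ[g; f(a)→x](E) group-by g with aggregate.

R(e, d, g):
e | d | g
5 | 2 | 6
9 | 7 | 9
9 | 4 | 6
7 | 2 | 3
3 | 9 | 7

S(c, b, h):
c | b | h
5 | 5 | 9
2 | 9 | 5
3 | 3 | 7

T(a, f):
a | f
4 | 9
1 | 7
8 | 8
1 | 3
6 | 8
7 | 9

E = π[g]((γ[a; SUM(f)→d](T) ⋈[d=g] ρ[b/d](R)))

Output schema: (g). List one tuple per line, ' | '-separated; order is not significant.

Subexpression sizes:
  T → 6
  γ[a; SUM(f)→d](T) → 5
  R → 5
  ρ[b/d](R) → 5
  (γ[a; SUM(f)→d](T) ⋈[d=g] ρ[b/d](R)) → 2
  π[g]((γ[a; SUM(f)→d](T) ⋈[d=g] ρ[b/d](R))) → 2

== RESULT ==
g
9
9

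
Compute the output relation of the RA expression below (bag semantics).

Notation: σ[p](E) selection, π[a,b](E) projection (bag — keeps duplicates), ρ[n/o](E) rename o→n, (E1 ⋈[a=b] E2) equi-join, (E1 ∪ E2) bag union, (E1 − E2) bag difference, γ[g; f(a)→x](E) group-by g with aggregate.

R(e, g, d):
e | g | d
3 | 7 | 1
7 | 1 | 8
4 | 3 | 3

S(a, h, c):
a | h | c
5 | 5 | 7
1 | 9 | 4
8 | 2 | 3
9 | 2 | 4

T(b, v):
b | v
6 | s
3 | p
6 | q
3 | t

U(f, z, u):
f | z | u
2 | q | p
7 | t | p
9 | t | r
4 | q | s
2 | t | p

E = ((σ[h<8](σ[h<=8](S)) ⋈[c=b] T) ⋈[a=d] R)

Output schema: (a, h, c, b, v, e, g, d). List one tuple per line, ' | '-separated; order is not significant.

Subexpression sizes:
  S → 4
  σ[h<=8](S) → 3
  σ[h<8](σ[h<=8](S)) → 3
  T → 4
  (σ[h<8](σ[h<=8](S)) ⋈[c=b] T) → 2
  R → 3
  ((σ[h<8](σ[h<=8](S)) ⋈[c=b] T) ⋈[a=d] R) → 2

== RESULT ==
a | h | c | b | v | e | g | d
8 | 2 | 3 | 3 | p | 7 | 1 | 8
8 | 2 | 3 | 3 | t | 7 | 1 | 8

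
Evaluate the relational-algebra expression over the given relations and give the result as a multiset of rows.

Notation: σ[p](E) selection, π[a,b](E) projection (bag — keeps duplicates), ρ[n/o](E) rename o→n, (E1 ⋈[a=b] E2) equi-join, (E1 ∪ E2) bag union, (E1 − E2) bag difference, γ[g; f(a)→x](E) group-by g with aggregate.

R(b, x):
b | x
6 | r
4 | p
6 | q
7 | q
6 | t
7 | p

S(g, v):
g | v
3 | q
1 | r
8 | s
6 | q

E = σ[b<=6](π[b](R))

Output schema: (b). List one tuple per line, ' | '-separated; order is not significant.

Subexpression sizes:
  R → 6
  π[b](R) → 6
  σ[b<=6](π[b](R)) → 4

== RESULT ==
b
4
6
6
6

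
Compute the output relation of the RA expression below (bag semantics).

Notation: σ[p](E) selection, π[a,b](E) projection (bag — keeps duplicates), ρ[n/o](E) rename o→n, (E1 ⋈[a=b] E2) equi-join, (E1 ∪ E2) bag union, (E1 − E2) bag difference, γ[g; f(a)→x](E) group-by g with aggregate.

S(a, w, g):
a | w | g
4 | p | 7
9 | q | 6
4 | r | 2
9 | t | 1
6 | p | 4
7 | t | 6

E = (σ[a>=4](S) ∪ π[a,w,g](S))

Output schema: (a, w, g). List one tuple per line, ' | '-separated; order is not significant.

Stepwise |·|:
  S → 6
  σ[a>=4](S) → 6
  S → 6
  π[a,w,g](S) → 6
  (σ[a>=4](S) ∪ π[a,w,g](S)) → 12

== RESULT ==
a | w | g
4 | p | 7
4 | p | 7
4 | r | 2
4 | r | 2
6 | p | 4
6 | p | 4
7 | t | 6
7 | t | 6
9 | q | 6
9 | q | 6
9 | t | 1
9 | t | 1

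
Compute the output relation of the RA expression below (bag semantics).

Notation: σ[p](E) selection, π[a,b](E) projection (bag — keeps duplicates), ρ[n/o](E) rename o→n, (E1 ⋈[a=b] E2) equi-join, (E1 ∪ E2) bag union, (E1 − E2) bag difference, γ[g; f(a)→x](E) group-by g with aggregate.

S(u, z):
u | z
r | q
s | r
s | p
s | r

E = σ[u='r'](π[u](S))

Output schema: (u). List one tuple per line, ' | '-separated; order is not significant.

Stepwise |·|:
  S → 4
  π[u](S) → 4
  σ[u='r'](π[u](S)) → 1

== RESULT ==
u
r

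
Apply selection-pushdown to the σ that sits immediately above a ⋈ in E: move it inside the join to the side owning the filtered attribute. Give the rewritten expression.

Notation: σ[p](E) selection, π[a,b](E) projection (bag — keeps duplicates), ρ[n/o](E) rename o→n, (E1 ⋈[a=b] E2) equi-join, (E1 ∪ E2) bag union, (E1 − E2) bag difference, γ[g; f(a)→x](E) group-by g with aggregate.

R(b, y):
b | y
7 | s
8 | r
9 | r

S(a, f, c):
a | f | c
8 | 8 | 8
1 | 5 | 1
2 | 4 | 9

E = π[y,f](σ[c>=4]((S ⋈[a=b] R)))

σ filters on c, owned by the left side.
E' = π[y,f]((σ[c>=4](S) ⋈[a=b] R))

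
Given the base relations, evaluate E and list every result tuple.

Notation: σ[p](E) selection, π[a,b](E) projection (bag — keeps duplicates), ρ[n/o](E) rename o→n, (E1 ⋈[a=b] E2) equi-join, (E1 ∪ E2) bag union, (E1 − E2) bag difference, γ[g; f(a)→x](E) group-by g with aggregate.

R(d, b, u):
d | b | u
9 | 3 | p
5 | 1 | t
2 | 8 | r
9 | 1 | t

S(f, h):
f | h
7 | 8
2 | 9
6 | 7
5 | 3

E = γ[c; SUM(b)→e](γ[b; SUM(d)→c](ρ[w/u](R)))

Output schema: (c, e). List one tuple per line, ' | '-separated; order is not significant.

Per-node cardinality:
  R → 4
  ρ[w/u](R) → 4
  γ[b; SUM(d)→c](ρ[w/u](R)) → 3
  γ[c; SUM(b)→e](γ[b; SUM(d)→c](ρ[w/u](R))) → 3

== RESULT ==
c | e
2 | 8
9 | 3
14 | 1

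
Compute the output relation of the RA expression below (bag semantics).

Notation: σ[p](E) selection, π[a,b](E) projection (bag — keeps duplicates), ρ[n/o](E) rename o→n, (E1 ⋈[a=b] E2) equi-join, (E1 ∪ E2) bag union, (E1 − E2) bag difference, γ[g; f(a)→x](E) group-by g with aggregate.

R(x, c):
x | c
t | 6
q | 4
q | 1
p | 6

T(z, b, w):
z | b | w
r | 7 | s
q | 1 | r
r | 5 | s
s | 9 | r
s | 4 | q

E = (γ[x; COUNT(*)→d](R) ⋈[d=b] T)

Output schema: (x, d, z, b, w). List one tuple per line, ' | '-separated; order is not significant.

Row counts bottom-up:
  R → 4
  γ[x; COUNT(*)→d](R) → 3
  T → 5
  (γ[x; COUNT(*)→d](R) ⋈[d=b] T) → 2

== RESULT ==
x | d | z | b | w
p | 1 | q | 1 | r
t | 1 | q | 1 | r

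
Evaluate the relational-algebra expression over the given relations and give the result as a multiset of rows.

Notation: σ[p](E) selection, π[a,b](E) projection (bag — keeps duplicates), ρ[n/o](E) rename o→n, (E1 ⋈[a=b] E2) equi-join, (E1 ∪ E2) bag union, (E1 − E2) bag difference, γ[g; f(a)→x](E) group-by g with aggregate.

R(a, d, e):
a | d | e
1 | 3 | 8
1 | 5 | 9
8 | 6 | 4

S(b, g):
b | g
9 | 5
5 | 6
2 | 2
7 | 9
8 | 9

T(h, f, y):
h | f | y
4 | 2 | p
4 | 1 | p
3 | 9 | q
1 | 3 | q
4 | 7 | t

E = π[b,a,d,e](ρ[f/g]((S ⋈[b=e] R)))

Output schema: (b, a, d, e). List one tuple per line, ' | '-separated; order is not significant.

Subexpression sizes:
  S → 5
  R → 3
  (S ⋈[b=e] R) → 2
  ρ[f/g]((S ⋈[b=e] R)) → 2
  π[b,a,d,e](ρ[f/g]((S ⋈[b=e] R))) → 2

== RESULT ==
b | a | d | e
8 | 1 | 3 | 8
9 | 1 | 5 | 9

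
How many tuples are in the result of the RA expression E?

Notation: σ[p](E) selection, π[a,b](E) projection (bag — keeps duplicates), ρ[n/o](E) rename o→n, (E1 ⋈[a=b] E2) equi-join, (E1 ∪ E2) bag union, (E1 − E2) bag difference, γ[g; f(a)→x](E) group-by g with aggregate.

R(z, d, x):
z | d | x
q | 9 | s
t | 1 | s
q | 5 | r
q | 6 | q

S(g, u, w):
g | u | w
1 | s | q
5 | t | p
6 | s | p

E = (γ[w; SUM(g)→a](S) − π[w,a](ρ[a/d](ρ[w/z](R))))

Per-node cardinality:
  S → 3
  γ[w; SUM(g)→a](S) → 2
  R → 4
  ρ[w/z](R) → 4
  ρ[a/d](ρ[w/z](R)) → 4
  π[w,a](ρ[a/d](ρ[w/z](R))) → 4
  (γ[w; SUM(g)→a](S) − π[w,a](ρ[a/d](ρ[w/z](R)))) → 2

|E| = 2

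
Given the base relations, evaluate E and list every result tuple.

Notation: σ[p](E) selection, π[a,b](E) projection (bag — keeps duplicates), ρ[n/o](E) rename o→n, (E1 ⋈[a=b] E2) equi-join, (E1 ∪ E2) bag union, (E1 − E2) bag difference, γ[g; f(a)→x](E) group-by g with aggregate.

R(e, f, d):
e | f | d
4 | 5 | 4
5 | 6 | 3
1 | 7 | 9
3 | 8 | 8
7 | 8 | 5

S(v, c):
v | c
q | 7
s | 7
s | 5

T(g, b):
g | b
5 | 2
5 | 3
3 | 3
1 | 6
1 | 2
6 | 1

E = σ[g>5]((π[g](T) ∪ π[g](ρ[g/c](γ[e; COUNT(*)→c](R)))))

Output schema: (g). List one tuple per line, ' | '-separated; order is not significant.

Subexpression sizes:
  T → 6
  π[g](T) → 6
  R → 5
  γ[e; COUNT(*)→c](R) → 5
  ρ[g/c](γ[e; COUNT(*)→c](R)) → 5
  π[g](ρ[g/c](γ[e; COUNT(*)→c](R))) → 5
  (π[g](T) ∪ π[g](ρ[g/c](γ[e; COUNT(*)→c](R)))) → 11
  σ[g>5]((π[g](T) ∪ π[g](ρ[g/c](γ[e; COUNT(*)→c](R))))) → 1

== RESULT ==
g
6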